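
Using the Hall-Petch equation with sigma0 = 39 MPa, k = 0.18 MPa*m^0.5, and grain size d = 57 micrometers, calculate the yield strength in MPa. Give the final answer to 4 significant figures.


sigma_y = sigma0 + k / sqrt(d)
d = 57 um = 5.7e-05 m
sigma_y = 39 + 0.18 / sqrt(5.7e-05)
sigma_y = 62.84 MPa


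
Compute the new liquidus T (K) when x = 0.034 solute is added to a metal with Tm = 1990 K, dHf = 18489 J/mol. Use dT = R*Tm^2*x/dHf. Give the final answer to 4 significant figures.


dT = R*Tm^2*x / dHf
dT = 8.314 * 1990^2 * 0.034 / 18489
dT = 60.5455 K
T_new = 1990 - 60.5455 = 1929 K


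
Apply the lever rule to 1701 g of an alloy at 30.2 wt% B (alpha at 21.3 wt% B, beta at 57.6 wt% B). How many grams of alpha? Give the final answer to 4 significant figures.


f_alpha = (C_beta - C0) / (C_beta - C_alpha)
f_alpha = (57.6 - 30.2) / (57.6 - 21.3) = 0.754821
m_alpha = f_alpha * m_total = 0.754821 * 1701 = 1284 g


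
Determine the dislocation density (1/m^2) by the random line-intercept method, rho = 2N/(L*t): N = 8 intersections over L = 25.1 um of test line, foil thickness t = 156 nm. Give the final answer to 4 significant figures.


rho = 2N / (L * t)
L = 25.1 um = 2.51e-05 m, t = 156 nm = 1.56e-07 m
rho = 2 * 8 / (2.51e-05 * 1.56e-07)
rho = 4.086e+12 1/m^2


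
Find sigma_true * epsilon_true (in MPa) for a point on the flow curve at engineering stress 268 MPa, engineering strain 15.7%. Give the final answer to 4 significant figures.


sigma_true = sigma_eng * (1 + epsilon_eng)
sigma_true = 268 * (1 + 0.157) = 310.076 MPa
epsilon_true = ln(1 + epsilon_eng)
epsilon_true = ln(1 + 0.157) = 0.14583
sigma_true * epsilon_true = 310.076 * 0.14583 = 45.22 MPa


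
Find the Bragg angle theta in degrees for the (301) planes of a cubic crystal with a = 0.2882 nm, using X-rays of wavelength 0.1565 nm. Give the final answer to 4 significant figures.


d = a / sqrt(h^2+k^2+l^2)
d = 0.2882 / sqrt(10) = 0.0911368 nm
lambda = 2*d*sin(theta)  =>  sin(theta) = lambda / (2*d)
sin(theta) = 0.1565 / (2 * 0.0911368) = 0.858599
theta = 59.16 deg


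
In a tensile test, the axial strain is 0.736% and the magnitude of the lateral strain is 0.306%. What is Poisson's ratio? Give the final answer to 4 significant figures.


nu = -epsilon_lat / epsilon_axial
Lateral strain is contraction (negative), so using magnitudes:
nu = 0.306 / 0.736
nu = 0.4158


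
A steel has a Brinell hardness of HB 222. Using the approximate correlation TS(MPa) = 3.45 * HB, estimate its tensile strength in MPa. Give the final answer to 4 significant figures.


TS (MPa) = 3.45 * HB
TS = 3.45 * 222
TS = 765.9 MPa


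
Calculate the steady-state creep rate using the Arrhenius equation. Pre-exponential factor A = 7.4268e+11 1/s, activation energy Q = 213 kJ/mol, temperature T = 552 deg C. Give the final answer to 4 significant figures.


rate = A * exp(-Q / (R*T))
T = 552 + 273.15 = 825.15 K
rate = 7.4268e+11 * exp(-213e3 / (8.314 * 825.15))
rate = 0.02436 1/s


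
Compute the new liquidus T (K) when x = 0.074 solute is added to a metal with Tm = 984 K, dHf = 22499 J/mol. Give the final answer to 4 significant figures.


dT = R*Tm^2*x / dHf
dT = 8.314 * 984^2 * 0.074 / 22499
dT = 26.477 K
T_new = 984 - 26.477 = 957.5 K


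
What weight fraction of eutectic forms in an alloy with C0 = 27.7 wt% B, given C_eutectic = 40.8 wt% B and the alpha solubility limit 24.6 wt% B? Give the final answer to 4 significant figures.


f_primary = (C_e - C0) / (C_e - C_alpha_max)
f_primary = (40.8 - 27.7) / (40.8 - 24.6)
f_primary = 0.808642
f_eutectic = 1 - 0.808642 = 0.1914


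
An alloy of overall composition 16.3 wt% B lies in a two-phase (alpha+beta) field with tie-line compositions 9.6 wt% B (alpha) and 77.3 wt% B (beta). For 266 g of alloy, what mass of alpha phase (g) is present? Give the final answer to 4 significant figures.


f_alpha = (C_beta - C0) / (C_beta - C_alpha)
f_alpha = (77.3 - 16.3) / (77.3 - 9.6) = 0.901034
m_alpha = f_alpha * m_total = 0.901034 * 266 = 239.7 g


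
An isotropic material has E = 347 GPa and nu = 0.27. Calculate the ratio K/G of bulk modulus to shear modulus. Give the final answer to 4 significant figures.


G = E / (2*(1+nu))
G = 347 / (2*(1+0.27)) = 136.614 GPa
K = E / (3*(1-2*nu))
K = 347 / (3*(1-2*0.27)) = 251.449 GPa
K/G = 251.449 / 136.614 = 1.841


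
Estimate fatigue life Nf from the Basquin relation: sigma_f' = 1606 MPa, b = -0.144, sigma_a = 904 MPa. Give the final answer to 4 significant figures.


sigma_a = sigma_f' * (2*Nf)^b
2*Nf = (sigma_a / sigma_f')^(1/b)
2*Nf = (904 / 1606)^(1/-0.144)
2*Nf = 54.0971
Nf = 27.05 cycles


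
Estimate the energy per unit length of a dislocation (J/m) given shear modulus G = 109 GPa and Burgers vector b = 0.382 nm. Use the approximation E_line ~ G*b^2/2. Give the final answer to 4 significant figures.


E = G*b^2/2
b = 0.382 nm = 3.82e-10 m
G = 109 GPa = 1.09e+11 Pa
E = 0.5 * 1.09e+11 * (3.82e-10)^2
E = 7.953e-09 J/m


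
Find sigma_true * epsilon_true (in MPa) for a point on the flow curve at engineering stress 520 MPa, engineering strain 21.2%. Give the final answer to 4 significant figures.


sigma_true = sigma_eng * (1 + epsilon_eng)
sigma_true = 520 * (1 + 0.212) = 630.24 MPa
epsilon_true = ln(1 + epsilon_eng)
epsilon_true = ln(1 + 0.212) = 0.192272
sigma_true * epsilon_true = 630.24 * 0.192272 = 121.2 MPa


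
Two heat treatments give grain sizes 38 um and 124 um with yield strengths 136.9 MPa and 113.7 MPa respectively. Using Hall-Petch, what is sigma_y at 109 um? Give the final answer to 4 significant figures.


sigma_y = sigma0 + k / sqrt(d)
1/sqrt(d1) = 1/sqrt(3.8e-05) = 162.221;  1/sqrt(d2) = 89.8027
k = (sigma1 - sigma2) / (1/sqrt(d1) - 1/sqrt(d2)) = (136.9 - 113.7) / (162.221 - 89.8027) = 0.320359 MPa*m^0.5
sigma0 = sigma1 - k/sqrt(d1) = 136.9 - 0.320359*162.221 = 84.9309 MPa
sigma_y(d3) = 84.9309 + 0.320359 / sqrt(1.09e-04) = 115.6 MPa


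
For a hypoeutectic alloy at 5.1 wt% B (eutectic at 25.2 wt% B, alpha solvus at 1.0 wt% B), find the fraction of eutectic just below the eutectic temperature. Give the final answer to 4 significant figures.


f_primary = (C_e - C0) / (C_e - C_alpha_max)
f_primary = (25.2 - 5.1) / (25.2 - 1.0)
f_primary = 0.830579
f_eutectic = 1 - 0.830579 = 0.1694


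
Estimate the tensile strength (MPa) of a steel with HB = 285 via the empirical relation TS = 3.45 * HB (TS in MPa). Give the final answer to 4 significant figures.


TS (MPa) = 3.45 * HB
TS = 3.45 * 285
TS = 983.3 MPa


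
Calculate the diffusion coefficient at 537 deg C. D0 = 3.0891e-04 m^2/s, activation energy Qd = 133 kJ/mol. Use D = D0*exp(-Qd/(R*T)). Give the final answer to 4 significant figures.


D = D0 * exp(-Qd / (R*T))
T = 810.15 K
D = 3.0891e-04 * exp(-133e3 / (8.314 * 810.15))
D = 8.209e-13 m^2/s


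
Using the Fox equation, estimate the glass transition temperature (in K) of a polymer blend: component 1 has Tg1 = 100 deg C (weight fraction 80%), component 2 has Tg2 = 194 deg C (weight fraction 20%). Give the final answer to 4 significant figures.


1/Tg = w1/Tg1 + w2/Tg2 (in Kelvin)
Tg1 = 373.15 K, Tg2 = 467.15 K
1/Tg = 0.8/373.15 + 0.2/467.15
Tg = 388.8 K


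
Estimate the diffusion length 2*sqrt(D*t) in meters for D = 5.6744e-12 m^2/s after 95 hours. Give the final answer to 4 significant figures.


t = 95 hr = 342000 s
Diffusion length = 2*sqrt(D*t)
= 2*sqrt(5.6744e-12 * 342000)
= 2.786e-03 m


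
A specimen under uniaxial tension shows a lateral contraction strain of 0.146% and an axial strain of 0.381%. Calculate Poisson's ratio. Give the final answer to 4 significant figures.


nu = -epsilon_lat / epsilon_axial
Lateral strain is contraction (negative), so using magnitudes:
nu = 0.146 / 0.381
nu = 0.3832


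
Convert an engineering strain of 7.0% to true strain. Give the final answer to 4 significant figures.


epsilon_true = ln(1 + epsilon_eng)
epsilon_true = ln(1 + 0.07)
epsilon_true = 0.06766


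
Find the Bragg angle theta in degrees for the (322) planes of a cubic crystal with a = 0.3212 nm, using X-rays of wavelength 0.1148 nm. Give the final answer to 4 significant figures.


d = a / sqrt(h^2+k^2+l^2)
d = 0.3212 / sqrt(17) = 0.0779024 nm
lambda = 2*d*sin(theta)  =>  sin(theta) = lambda / (2*d)
sin(theta) = 0.1148 / (2 * 0.0779024) = 0.736819
theta = 47.46 deg


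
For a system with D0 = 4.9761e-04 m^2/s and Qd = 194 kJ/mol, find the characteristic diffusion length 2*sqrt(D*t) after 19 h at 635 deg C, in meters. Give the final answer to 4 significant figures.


Step 1: D = D0 * exp(-Qd/(R*T))
T = 908.15 K
D = 4.9761e-04 * exp(-194e3 / (8.314 * 908.15)) = 3.45195e-15 m^2/s
Step 2: L = 2*sqrt(D*t)
t = 19 h = 68400 s
L = 2*sqrt(3.45195e-15 * 68400) = 3.073e-05 m


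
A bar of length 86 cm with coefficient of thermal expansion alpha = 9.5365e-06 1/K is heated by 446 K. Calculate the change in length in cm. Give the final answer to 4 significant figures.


dL = L0 * alpha * dT
dL = 86 * 9.5365e-06 * 446
dL = 0.3658 cm


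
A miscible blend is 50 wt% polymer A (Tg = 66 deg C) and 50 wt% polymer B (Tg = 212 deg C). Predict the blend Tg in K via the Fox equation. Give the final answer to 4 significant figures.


1/Tg = w1/Tg1 + w2/Tg2 (in Kelvin)
Tg1 = 339.15 K, Tg2 = 485.15 K
1/Tg = 0.5/339.15 + 0.5/485.15
Tg = 399.2 K


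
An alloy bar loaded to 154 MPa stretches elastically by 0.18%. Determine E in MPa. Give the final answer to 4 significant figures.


E = sigma / epsilon
epsilon = 0.18% = 1.8e-03
E = 154 / 1.8e-03
E = 85560 MPa


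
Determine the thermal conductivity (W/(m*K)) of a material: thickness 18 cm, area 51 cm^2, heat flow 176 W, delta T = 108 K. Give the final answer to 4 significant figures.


k = Q*L / (A*dT)
L = 0.18 m, A = 5.1e-03 m^2
k = 176 * 0.18 / (5.1e-03 * 108)
k = 57.52 W/(m*K)


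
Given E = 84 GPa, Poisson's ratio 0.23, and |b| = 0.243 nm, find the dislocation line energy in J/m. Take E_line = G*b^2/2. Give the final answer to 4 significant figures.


Step 1: G = E / (2*(1+nu))
G = 84 / (2*(1+0.23)) = 34.1463 GPa = 3.41463e+10 Pa
Step 2: E_line = G*b^2/2
b = 0.243 nm = 2.43e-10 m
E_line = 0.5 * 3.41463e+10 * (2.43e-10)^2 = 1.008e-09 J/m


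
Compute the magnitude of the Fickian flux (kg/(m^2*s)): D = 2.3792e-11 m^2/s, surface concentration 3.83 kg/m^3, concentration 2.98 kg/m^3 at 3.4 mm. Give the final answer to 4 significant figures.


J = -D * (dC/dx) = D * (C1 - C2) / dx
J = 2.3792e-11 * (3.83 - 2.98) / 3.4e-03
J = 5.948e-09 kg/(m^2*s)


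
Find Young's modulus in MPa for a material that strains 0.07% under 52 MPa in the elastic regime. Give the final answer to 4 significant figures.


E = sigma / epsilon
epsilon = 0.07% = 7e-04
E = 52 / 7e-04
E = 74290 MPa


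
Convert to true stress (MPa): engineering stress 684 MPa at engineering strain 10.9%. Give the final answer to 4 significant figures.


sigma_true = sigma_eng * (1 + epsilon_eng)
sigma_true = 684 * (1 + 0.109)
sigma_true = 758.6 MPa


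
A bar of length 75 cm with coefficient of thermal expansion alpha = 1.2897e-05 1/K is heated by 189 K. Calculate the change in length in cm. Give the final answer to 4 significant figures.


dL = L0 * alpha * dT
dL = 75 * 1.2897e-05 * 189
dL = 0.1828 cm


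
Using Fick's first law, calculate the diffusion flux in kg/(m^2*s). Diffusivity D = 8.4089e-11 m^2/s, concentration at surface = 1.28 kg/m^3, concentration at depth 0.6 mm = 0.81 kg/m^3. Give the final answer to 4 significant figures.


J = -D * (dC/dx) = D * (C1 - C2) / dx
J = 8.4089e-11 * (1.28 - 0.81) / 6e-04
J = 6.587e-08 kg/(m^2*s)


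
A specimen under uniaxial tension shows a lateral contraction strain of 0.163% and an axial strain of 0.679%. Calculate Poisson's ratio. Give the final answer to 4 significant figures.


nu = -epsilon_lat / epsilon_axial
Lateral strain is contraction (negative), so using magnitudes:
nu = 0.163 / 0.679
nu = 0.2401


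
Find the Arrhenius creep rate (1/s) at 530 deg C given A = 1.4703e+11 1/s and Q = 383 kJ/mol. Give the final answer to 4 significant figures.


rate = A * exp(-Q / (R*T))
T = 530 + 273.15 = 803.15 K
rate = 1.4703e+11 * exp(-383e3 / (8.314 * 803.15))
rate = 1.808e-14 1/s


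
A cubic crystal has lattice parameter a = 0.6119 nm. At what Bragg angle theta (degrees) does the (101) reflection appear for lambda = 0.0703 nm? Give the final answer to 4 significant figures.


d = a / sqrt(h^2+k^2+l^2)
d = 0.6119 / sqrt(2) = 0.432679 nm
lambda = 2*d*sin(theta)  =>  sin(theta) = lambda / (2*d)
sin(theta) = 0.0703 / (2 * 0.432679) = 0.0812381
theta = 4.66 deg


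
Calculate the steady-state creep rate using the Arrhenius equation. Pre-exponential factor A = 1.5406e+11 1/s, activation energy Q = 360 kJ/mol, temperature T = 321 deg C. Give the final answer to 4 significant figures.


rate = A * exp(-Q / (R*T))
T = 321 + 273.15 = 594.15 K
rate = 1.5406e+11 * exp(-360e3 / (8.314 * 594.15))
rate = 3.445e-21 1/s


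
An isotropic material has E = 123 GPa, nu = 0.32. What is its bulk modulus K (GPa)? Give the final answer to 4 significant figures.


K = E / (3*(1-2*nu))
K = 123 / (3*(1-2*0.32))
K = 113.9 GPa


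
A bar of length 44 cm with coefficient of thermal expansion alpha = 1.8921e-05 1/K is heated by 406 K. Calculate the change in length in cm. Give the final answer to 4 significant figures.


dL = L0 * alpha * dT
dL = 44 * 1.8921e-05 * 406
dL = 0.338 cm


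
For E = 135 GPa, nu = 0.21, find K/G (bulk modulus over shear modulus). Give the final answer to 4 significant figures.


G = E / (2*(1+nu))
G = 135 / (2*(1+0.21)) = 55.7851 GPa
K = E / (3*(1-2*nu))
K = 135 / (3*(1-2*0.21)) = 77.5862 GPa
K/G = 77.5862 / 55.7851 = 1.391


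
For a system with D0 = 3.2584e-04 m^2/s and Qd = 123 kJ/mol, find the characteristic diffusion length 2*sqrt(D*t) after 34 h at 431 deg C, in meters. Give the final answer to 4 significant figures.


Step 1: D = D0 * exp(-Qd/(R*T))
T = 704.15 K
D = 3.2584e-04 * exp(-123e3 / (8.314 * 704.15)) = 2.44566e-13 m^2/s
Step 2: L = 2*sqrt(D*t)
t = 34 h = 122400 s
L = 2*sqrt(2.44566e-13 * 122400) = 3.46e-04 m


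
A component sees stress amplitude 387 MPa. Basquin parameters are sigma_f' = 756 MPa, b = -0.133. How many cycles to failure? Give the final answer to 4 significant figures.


sigma_a = sigma_f' * (2*Nf)^b
2*Nf = (sigma_a / sigma_f')^(1/b)
2*Nf = (387 / 756)^(1/-0.133)
2*Nf = 153.655
Nf = 76.83 cycles


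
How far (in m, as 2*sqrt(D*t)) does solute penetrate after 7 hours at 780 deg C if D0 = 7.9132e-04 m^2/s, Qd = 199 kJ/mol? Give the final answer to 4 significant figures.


Step 1: D = D0 * exp(-Qd/(R*T))
T = 1053.15 K
D = 7.9132e-04 * exp(-199e3 / (8.314 * 1053.15)) = 1.06635e-13 m^2/s
Step 2: L = 2*sqrt(D*t)
t = 7 h = 25200 s
L = 2*sqrt(1.06635e-13 * 25200) = 1.037e-04 m


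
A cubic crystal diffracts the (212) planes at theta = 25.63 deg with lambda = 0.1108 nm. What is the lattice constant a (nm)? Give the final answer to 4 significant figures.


d = lambda / (2*sin(theta))
d = 0.1108 / (2*sin(25.63 deg))
d = 0.128075 nm
a = d * sqrt(h^2+k^2+l^2) = 0.128075 * sqrt(9)
a = 0.3842 nm


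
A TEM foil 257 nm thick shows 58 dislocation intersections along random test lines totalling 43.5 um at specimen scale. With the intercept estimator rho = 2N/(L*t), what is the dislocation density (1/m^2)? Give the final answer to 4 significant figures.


rho = 2N / (L * t)
L = 43.5 um = 4.35e-05 m, t = 257 nm = 2.57e-07 m
rho = 2 * 58 / (4.35e-05 * 2.57e-07)
rho = 1.038e+13 1/m^2


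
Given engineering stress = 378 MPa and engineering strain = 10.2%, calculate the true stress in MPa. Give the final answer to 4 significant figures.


sigma_true = sigma_eng * (1 + epsilon_eng)
sigma_true = 378 * (1 + 0.102)
sigma_true = 416.6 MPa


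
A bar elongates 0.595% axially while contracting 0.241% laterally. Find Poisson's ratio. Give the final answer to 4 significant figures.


nu = -epsilon_lat / epsilon_axial
Lateral strain is contraction (negative), so using magnitudes:
nu = 0.241 / 0.595
nu = 0.405


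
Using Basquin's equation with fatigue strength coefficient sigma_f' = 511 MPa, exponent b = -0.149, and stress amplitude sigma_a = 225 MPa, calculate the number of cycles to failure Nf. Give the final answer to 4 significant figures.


sigma_a = sigma_f' * (2*Nf)^b
2*Nf = (sigma_a / sigma_f')^(1/b)
2*Nf = (225 / 511)^(1/-0.149)
2*Nf = 245.958
Nf = 123 cycles


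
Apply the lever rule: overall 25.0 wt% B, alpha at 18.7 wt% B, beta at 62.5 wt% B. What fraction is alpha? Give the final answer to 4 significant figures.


f_alpha = (C_beta - C0) / (C_beta - C_alpha)
f_alpha = (62.5 - 25.0) / (62.5 - 18.7)
f_alpha = 0.8562


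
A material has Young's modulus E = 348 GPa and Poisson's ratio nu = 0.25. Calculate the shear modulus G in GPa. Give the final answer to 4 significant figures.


G = E / (2*(1+nu))
G = 348 / (2*(1+0.25))
G = 139.2 GPa


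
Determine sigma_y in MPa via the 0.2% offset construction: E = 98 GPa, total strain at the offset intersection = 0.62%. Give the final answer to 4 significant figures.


Offset strain = 0.002
Elastic strain at yield = total_strain - offset = 6.2e-03 - 0.002 = 4.2e-03
sigma_y = E * elastic_strain = 98000 * 4.2e-03
sigma_y = 411.6 MPa


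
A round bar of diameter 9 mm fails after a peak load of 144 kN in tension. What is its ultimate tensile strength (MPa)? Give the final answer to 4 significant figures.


A0 = pi*(d/2)^2 = pi*(9/2)^2 = 63.6173 mm^2
UTS = F_max / A0 = 144*1000 / 63.6173
UTS = 2264 MPa


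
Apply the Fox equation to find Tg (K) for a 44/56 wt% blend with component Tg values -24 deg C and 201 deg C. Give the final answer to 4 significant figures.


1/Tg = w1/Tg1 + w2/Tg2 (in Kelvin)
Tg1 = 249.15 K, Tg2 = 474.15 K
1/Tg = 0.44/249.15 + 0.56/474.15
Tg = 339.3 K


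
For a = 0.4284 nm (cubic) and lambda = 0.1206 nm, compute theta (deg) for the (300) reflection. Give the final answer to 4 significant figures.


d = a / sqrt(h^2+k^2+l^2)
d = 0.4284 / sqrt(9) = 0.1428 nm
lambda = 2*d*sin(theta)  =>  sin(theta) = lambda / (2*d)
sin(theta) = 0.1206 / (2 * 0.1428) = 0.422269
theta = 24.98 deg


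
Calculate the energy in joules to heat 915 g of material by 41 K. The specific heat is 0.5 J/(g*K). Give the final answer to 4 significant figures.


Q = m * cp * dT
Q = 915 * 0.5 * 41
Q = 18760 J


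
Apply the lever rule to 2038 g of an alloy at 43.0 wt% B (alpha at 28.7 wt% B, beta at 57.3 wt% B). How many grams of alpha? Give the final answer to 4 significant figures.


f_alpha = (C_beta - C0) / (C_beta - C_alpha)
f_alpha = (57.3 - 43.0) / (57.3 - 28.7) = 0.5
m_alpha = f_alpha * m_total = 0.5 * 2038 = 1019 g


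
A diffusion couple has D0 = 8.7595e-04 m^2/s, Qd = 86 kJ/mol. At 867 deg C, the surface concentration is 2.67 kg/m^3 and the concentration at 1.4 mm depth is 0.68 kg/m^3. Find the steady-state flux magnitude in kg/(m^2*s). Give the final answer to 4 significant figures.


Step 1: D = D0 * exp(-Qd/(R*T))
T = 867 + 273.15 = 1140.15 K
D = 8.7595e-04 * exp(-86e3 / (8.314 * 1140.15)) = 1.00542e-07 m^2/s
Step 2: J = D * (C1 - C2) / dx
J = 1.00542e-07 * (2.67 - 0.68) / 1.4e-03
J = 1.429e-04 kg/(m^2*s)


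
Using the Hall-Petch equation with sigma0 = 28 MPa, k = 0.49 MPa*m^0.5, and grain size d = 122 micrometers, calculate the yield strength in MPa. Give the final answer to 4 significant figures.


sigma_y = sigma0 + k / sqrt(d)
d = 122 um = 1.22e-04 m
sigma_y = 28 + 0.49 / sqrt(1.22e-04)
sigma_y = 72.36 MPa


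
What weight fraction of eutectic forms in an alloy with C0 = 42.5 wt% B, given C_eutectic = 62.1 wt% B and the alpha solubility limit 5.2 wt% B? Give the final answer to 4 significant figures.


f_primary = (C_e - C0) / (C_e - C_alpha_max)
f_primary = (62.1 - 42.5) / (62.1 - 5.2)
f_primary = 0.344464
f_eutectic = 1 - 0.344464 = 0.6555


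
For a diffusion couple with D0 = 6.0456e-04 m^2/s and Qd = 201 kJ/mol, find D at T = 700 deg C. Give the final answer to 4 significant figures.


D = D0 * exp(-Qd / (R*T))
T = 973.15 K
D = 6.0456e-04 * exp(-201e3 / (8.314 * 973.15))
D = 9.822e-15 m^2/s


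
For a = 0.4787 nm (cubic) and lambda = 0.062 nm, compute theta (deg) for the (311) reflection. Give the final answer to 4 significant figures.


d = a / sqrt(h^2+k^2+l^2)
d = 0.4787 / sqrt(11) = 0.144333 nm
lambda = 2*d*sin(theta)  =>  sin(theta) = lambda / (2*d)
sin(theta) = 0.062 / (2 * 0.144333) = 0.21478
theta = 12.4 deg


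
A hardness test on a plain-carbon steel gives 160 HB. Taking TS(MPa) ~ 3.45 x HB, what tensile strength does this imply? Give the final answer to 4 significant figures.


TS (MPa) = 3.45 * HB
TS = 3.45 * 160
TS = 552 MPa


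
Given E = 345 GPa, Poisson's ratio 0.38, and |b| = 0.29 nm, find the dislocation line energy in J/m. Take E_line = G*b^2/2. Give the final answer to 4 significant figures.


Step 1: G = E / (2*(1+nu))
G = 345 / (2*(1+0.38)) = 125 GPa = 1.25e+11 Pa
Step 2: E_line = G*b^2/2
b = 0.29 nm = 2.9e-10 m
E_line = 0.5 * 1.25e+11 * (2.9e-10)^2 = 5.256e-09 J/m


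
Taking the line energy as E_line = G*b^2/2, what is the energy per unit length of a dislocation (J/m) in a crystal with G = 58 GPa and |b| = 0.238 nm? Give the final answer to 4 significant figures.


E = G*b^2/2
b = 0.238 nm = 2.38e-10 m
G = 58 GPa = 5.8e+10 Pa
E = 0.5 * 5.8e+10 * (2.38e-10)^2
E = 1.643e-09 J/m


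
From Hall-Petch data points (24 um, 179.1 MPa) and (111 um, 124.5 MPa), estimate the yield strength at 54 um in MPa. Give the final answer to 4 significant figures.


sigma_y = sigma0 + k / sqrt(d)
1/sqrt(d1) = 1/sqrt(2.4e-05) = 204.124;  1/sqrt(d2) = 94.9158
k = (sigma1 - sigma2) / (1/sqrt(d1) - 1/sqrt(d2)) = (179.1 - 124.5) / (204.124 - 94.9158) = 0.499962 MPa*m^0.5
sigma0 = sigma1 - k/sqrt(d1) = 179.1 - 0.499962*204.124 = 77.0457 MPa
sigma_y(d3) = 77.0457 + 0.499962 / sqrt(5.4e-05) = 145.1 MPa


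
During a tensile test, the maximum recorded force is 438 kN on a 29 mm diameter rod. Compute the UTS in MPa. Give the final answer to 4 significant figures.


A0 = pi*(d/2)^2 = pi*(29/2)^2 = 660.52 mm^2
UTS = F_max / A0 = 438*1000 / 660.52
UTS = 663.1 MPa


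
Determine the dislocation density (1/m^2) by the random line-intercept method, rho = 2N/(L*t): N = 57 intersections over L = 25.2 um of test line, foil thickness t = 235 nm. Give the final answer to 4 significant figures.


rho = 2N / (L * t)
L = 25.2 um = 2.52e-05 m, t = 235 nm = 2.35e-07 m
rho = 2 * 57 / (2.52e-05 * 2.35e-07)
rho = 1.925e+13 1/m^2


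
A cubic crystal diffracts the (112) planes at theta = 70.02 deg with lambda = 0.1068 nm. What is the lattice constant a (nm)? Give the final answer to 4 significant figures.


d = lambda / (2*sin(theta))
d = 0.1068 / (2*sin(70.02 deg))
d = 0.0568199 nm
a = d * sqrt(h^2+k^2+l^2) = 0.0568199 * sqrt(6)
a = 0.1392 nm


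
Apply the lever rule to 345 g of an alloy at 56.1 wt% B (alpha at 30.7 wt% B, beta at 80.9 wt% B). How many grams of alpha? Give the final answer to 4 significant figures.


f_alpha = (C_beta - C0) / (C_beta - C_alpha)
f_alpha = (80.9 - 56.1) / (80.9 - 30.7) = 0.494024
m_alpha = f_alpha * m_total = 0.494024 * 345 = 170.4 g


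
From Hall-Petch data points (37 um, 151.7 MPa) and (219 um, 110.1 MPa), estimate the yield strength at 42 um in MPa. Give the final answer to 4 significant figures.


sigma_y = sigma0 + k / sqrt(d)
1/sqrt(d1) = 1/sqrt(3.7e-05) = 164.399;  1/sqrt(d2) = 67.5737
k = (sigma1 - sigma2) / (1/sqrt(d1) - 1/sqrt(d2)) = (151.7 - 110.1) / (164.399 - 67.5737) = 0.42964 MPa*m^0.5
sigma0 = sigma1 - k/sqrt(d1) = 151.7 - 0.42964*164.399 = 81.0676 MPa
sigma_y(d3) = 81.0676 + 0.42964 / sqrt(4.2e-05) = 147.4 MPa


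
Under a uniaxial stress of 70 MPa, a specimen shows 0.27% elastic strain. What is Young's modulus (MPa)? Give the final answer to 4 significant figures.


E = sigma / epsilon
epsilon = 0.27% = 2.7e-03
E = 70 / 2.7e-03
E = 25930 MPa


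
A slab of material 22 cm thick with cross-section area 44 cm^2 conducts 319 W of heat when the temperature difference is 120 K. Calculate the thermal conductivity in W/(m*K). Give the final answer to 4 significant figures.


k = Q*L / (A*dT)
L = 0.22 m, A = 4.4e-03 m^2
k = 319 * 0.22 / (4.4e-03 * 120)
k = 132.9 W/(m*K)


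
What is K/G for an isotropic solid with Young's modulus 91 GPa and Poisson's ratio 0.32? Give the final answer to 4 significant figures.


G = E / (2*(1+nu))
G = 91 / (2*(1+0.32)) = 34.4697 GPa
K = E / (3*(1-2*nu))
K = 91 / (3*(1-2*0.32)) = 84.2593 GPa
K/G = 84.2593 / 34.4697 = 2.444


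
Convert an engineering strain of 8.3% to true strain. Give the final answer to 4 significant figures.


epsilon_true = ln(1 + epsilon_eng)
epsilon_true = ln(1 + 0.083)
epsilon_true = 0.07973


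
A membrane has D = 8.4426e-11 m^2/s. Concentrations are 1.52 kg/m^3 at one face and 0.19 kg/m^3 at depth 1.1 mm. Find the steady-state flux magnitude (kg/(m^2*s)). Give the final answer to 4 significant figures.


J = -D * (dC/dx) = D * (C1 - C2) / dx
J = 8.4426e-11 * (1.52 - 0.19) / 1.1e-03
J = 1.021e-07 kg/(m^2*s)


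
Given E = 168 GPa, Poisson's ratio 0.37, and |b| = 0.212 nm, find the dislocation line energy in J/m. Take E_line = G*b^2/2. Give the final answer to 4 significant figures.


Step 1: G = E / (2*(1+nu))
G = 168 / (2*(1+0.37)) = 61.3139 GPa = 6.13139e+10 Pa
Step 2: E_line = G*b^2/2
b = 0.212 nm = 2.12e-10 m
E_line = 0.5 * 6.13139e+10 * (2.12e-10)^2 = 1.378e-09 J/m


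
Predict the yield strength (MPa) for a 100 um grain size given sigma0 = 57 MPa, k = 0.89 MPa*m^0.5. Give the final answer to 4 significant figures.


sigma_y = sigma0 + k / sqrt(d)
d = 100 um = 1e-04 m
sigma_y = 57 + 0.89 / sqrt(1e-04)
sigma_y = 146 MPa


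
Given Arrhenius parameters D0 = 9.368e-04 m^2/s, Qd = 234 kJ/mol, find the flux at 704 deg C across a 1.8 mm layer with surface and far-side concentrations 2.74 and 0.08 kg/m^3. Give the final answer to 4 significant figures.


Step 1: D = D0 * exp(-Qd/(R*T))
T = 704 + 273.15 = 977.15 K
D = 9.368e-04 * exp(-234e3 / (8.314 * 977.15)) = 2.90045e-16 m^2/s
Step 2: J = D * (C1 - C2) / dx
J = 2.90045e-16 * (2.74 - 0.08) / 1.8e-03
J = 4.286e-13 kg/(m^2*s)


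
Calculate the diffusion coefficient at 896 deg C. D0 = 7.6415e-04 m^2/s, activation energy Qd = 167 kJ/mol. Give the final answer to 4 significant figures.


D = D0 * exp(-Qd / (R*T))
T = 1169.15 K
D = 7.6415e-04 * exp(-167e3 / (8.314 * 1169.15))
D = 2.641e-11 m^2/s


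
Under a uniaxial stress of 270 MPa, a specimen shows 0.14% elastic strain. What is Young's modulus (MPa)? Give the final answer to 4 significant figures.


E = sigma / epsilon
epsilon = 0.14% = 1.4e-03
E = 270 / 1.4e-03
E = 192900 MPa


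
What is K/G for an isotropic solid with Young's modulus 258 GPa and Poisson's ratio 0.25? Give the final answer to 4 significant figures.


G = E / (2*(1+nu))
G = 258 / (2*(1+0.25)) = 103.2 GPa
K = E / (3*(1-2*nu))
K = 258 / (3*(1-2*0.25)) = 172 GPa
K/G = 172 / 103.2 = 1.667


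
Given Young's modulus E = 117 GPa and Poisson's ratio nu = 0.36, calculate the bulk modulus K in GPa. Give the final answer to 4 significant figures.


K = E / (3*(1-2*nu))
K = 117 / (3*(1-2*0.36))
K = 139.3 GPa


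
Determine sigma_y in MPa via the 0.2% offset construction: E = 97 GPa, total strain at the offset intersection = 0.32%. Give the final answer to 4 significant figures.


Offset strain = 0.002
Elastic strain at yield = total_strain - offset = 3.2e-03 - 0.002 = 1.2e-03
sigma_y = E * elastic_strain = 97000 * 1.2e-03
sigma_y = 116.4 MPa


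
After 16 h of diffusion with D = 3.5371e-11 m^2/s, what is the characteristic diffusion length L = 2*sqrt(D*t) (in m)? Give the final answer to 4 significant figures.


t = 16 hr = 57600 s
Diffusion length = 2*sqrt(D*t)
= 2*sqrt(3.5371e-11 * 57600)
= 2.855e-03 m


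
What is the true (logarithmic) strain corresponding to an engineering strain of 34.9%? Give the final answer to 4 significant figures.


epsilon_true = ln(1 + epsilon_eng)
epsilon_true = ln(1 + 0.349)
epsilon_true = 0.2994


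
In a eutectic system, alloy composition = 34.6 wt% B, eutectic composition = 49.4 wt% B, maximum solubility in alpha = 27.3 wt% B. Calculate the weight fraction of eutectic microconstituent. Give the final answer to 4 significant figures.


f_primary = (C_e - C0) / (C_e - C_alpha_max)
f_primary = (49.4 - 34.6) / (49.4 - 27.3)
f_primary = 0.669683
f_eutectic = 1 - 0.669683 = 0.3303


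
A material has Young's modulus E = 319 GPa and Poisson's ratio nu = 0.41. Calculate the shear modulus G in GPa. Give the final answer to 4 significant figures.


G = E / (2*(1+nu))
G = 319 / (2*(1+0.41))
G = 113.1 GPa


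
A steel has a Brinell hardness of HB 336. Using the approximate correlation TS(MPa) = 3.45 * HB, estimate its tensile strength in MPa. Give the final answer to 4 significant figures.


TS (MPa) = 3.45 * HB
TS = 3.45 * 336
TS = 1159 MPa


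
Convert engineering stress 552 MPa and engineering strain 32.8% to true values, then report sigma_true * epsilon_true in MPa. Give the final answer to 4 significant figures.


sigma_true = sigma_eng * (1 + epsilon_eng)
sigma_true = 552 * (1 + 0.328) = 733.056 MPa
epsilon_true = ln(1 + epsilon_eng)
epsilon_true = ln(1 + 0.328) = 0.283674
sigma_true * epsilon_true = 733.056 * 0.283674 = 207.9 MPa


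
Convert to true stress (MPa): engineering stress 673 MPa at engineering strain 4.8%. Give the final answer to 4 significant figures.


sigma_true = sigma_eng * (1 + epsilon_eng)
sigma_true = 673 * (1 + 0.048)
sigma_true = 705.3 MPa


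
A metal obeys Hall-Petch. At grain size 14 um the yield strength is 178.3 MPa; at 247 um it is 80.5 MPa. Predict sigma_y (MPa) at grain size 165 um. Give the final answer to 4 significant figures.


sigma_y = sigma0 + k / sqrt(d)
1/sqrt(d1) = 1/sqrt(1.4e-05) = 267.261;  1/sqrt(d2) = 63.6285
k = (sigma1 - sigma2) / (1/sqrt(d1) - 1/sqrt(d2)) = (178.3 - 80.5) / (267.261 - 63.6285) = 0.480276 MPa*m^0.5
sigma0 = sigma1 - k/sqrt(d1) = 178.3 - 0.480276*267.261 = 49.9407 MPa
sigma_y(d3) = 49.9407 + 0.480276 / sqrt(1.65e-04) = 87.33 MPa


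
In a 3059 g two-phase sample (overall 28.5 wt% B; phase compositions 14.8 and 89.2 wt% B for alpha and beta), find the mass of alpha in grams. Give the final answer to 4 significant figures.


f_alpha = (C_beta - C0) / (C_beta - C_alpha)
f_alpha = (89.2 - 28.5) / (89.2 - 14.8) = 0.81586
m_alpha = f_alpha * m_total = 0.81586 * 3059 = 2496 g


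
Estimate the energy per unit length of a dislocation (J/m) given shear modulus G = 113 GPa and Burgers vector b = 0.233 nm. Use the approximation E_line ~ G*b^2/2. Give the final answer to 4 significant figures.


E = G*b^2/2
b = 0.233 nm = 2.33e-10 m
G = 113 GPa = 1.13e+11 Pa
E = 0.5 * 1.13e+11 * (2.33e-10)^2
E = 3.067e-09 J/m


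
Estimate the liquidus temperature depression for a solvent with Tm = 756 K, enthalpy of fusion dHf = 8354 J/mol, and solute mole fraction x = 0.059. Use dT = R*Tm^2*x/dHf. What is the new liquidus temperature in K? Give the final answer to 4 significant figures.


dT = R*Tm^2*x / dHf
dT = 8.314 * 756^2 * 0.059 / 8354
dT = 33.5592 K
T_new = 756 - 33.5592 = 722.4 K


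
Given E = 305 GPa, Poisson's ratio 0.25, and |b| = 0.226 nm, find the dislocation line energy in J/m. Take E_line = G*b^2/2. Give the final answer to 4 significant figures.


Step 1: G = E / (2*(1+nu))
G = 305 / (2*(1+0.25)) = 122 GPa = 1.22e+11 Pa
Step 2: E_line = G*b^2/2
b = 0.226 nm = 2.26e-10 m
E_line = 0.5 * 1.22e+11 * (2.26e-10)^2 = 3.116e-09 J/m


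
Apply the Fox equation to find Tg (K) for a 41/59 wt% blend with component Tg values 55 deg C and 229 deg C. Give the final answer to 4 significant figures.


1/Tg = w1/Tg1 + w2/Tg2 (in Kelvin)
Tg1 = 328.15 K, Tg2 = 502.15 K
1/Tg = 0.41/328.15 + 0.59/502.15
Tg = 412.5 K


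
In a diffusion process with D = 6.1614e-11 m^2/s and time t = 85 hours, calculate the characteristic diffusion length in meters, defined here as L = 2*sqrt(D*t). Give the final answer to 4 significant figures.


t = 85 hr = 306000 s
Diffusion length = 2*sqrt(D*t)
= 2*sqrt(6.1614e-11 * 306000)
= 8.684e-03 m


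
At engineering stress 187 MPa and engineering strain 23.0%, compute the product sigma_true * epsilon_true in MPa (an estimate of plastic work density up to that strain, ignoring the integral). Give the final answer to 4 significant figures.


sigma_true = sigma_eng * (1 + epsilon_eng)
sigma_true = 187 * (1 + 0.23) = 230.01 MPa
epsilon_true = ln(1 + epsilon_eng)
epsilon_true = ln(1 + 0.23) = 0.207014
sigma_true * epsilon_true = 230.01 * 0.207014 = 47.62 MPa


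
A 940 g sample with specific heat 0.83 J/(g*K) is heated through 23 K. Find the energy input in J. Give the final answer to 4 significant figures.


Q = m * cp * dT
Q = 940 * 0.83 * 23
Q = 17940 J


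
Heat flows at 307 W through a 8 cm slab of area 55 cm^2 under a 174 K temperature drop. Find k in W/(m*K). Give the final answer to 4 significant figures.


k = Q*L / (A*dT)
L = 0.08 m, A = 5.5e-03 m^2
k = 307 * 0.08 / (5.5e-03 * 174)
k = 25.66 W/(m*K)


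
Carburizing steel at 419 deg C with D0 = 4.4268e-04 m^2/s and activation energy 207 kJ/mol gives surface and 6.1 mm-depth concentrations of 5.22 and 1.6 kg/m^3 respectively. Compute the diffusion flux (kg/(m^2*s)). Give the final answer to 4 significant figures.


Step 1: D = D0 * exp(-Qd/(R*T))
T = 419 + 273.15 = 692.15 K
D = 4.4268e-04 * exp(-207e3 / (8.314 * 692.15)) = 1.05636e-19 m^2/s
Step 2: J = D * (C1 - C2) / dx
J = 1.05636e-19 * (5.22 - 1.6) / 6.1e-03
J = 6.269e-17 kg/(m^2*s)


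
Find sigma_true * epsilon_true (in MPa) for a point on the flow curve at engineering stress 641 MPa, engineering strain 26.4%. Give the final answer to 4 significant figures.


sigma_true = sigma_eng * (1 + epsilon_eng)
sigma_true = 641 * (1 + 0.264) = 810.224 MPa
epsilon_true = ln(1 + epsilon_eng)
epsilon_true = ln(1 + 0.264) = 0.234281
sigma_true * epsilon_true = 810.224 * 0.234281 = 189.8 MPa


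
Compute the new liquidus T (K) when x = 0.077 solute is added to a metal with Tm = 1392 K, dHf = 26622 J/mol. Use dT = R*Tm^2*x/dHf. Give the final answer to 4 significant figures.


dT = R*Tm^2*x / dHf
dT = 8.314 * 1392^2 * 0.077 / 26622
dT = 46.5949 K
T_new = 1392 - 46.5949 = 1345 K


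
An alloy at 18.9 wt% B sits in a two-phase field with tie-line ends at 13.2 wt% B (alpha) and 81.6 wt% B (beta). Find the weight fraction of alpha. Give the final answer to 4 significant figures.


f_alpha = (C_beta - C0) / (C_beta - C_alpha)
f_alpha = (81.6 - 18.9) / (81.6 - 13.2)
f_alpha = 0.9167


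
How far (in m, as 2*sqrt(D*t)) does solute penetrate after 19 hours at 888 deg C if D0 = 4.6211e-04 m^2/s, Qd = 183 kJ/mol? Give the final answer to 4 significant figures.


Step 1: D = D0 * exp(-Qd/(R*T))
T = 1161.15 K
D = 4.6211e-04 * exp(-183e3 / (8.314 * 1161.15)) = 2.70486e-12 m^2/s
Step 2: L = 2*sqrt(D*t)
t = 19 h = 68400 s
L = 2*sqrt(2.70486e-12 * 68400) = 8.603e-04 m


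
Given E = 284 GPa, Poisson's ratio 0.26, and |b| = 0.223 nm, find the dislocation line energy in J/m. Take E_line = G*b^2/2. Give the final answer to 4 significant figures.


Step 1: G = E / (2*(1+nu))
G = 284 / (2*(1+0.26)) = 112.698 GPa = 1.12698e+11 Pa
Step 2: E_line = G*b^2/2
b = 0.223 nm = 2.23e-10 m
E_line = 0.5 * 1.12698e+11 * (2.23e-10)^2 = 2.802e-09 J/m


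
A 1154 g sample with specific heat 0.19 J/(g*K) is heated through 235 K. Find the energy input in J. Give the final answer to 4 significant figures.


Q = m * cp * dT
Q = 1154 * 0.19 * 235
Q = 51530 J


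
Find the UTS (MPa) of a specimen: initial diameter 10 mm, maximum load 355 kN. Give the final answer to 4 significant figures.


A0 = pi*(d/2)^2 = pi*(10/2)^2 = 78.5398 mm^2
UTS = F_max / A0 = 355*1000 / 78.5398
UTS = 4520 MPa


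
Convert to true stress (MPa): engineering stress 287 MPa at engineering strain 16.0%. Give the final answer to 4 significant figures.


sigma_true = sigma_eng * (1 + epsilon_eng)
sigma_true = 287 * (1 + 0.16)
sigma_true = 332.9 MPa


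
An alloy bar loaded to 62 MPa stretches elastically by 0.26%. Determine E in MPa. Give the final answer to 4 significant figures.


E = sigma / epsilon
epsilon = 0.26% = 2.6e-03
E = 62 / 2.6e-03
E = 23850 MPa


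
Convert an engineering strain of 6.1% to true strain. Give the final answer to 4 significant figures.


epsilon_true = ln(1 + epsilon_eng)
epsilon_true = ln(1 + 0.061)
epsilon_true = 0.05921


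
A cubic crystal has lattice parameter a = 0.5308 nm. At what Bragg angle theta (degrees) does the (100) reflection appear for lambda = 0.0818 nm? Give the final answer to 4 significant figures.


d = a / sqrt(h^2+k^2+l^2)
d = 0.5308 / sqrt(1) = 0.5308 nm
lambda = 2*d*sin(theta)  =>  sin(theta) = lambda / (2*d)
sin(theta) = 0.0818 / (2 * 0.5308) = 0.0770535
theta = 4.419 deg


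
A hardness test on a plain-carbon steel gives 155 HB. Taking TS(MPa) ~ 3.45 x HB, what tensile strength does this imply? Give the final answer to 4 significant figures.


TS (MPa) = 3.45 * HB
TS = 3.45 * 155
TS = 534.8 MPa


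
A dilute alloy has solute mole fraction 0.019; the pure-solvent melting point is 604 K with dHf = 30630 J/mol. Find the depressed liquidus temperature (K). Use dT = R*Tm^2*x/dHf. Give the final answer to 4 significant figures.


dT = R*Tm^2*x / dHf
dT = 8.314 * 604^2 * 0.019 / 30630
dT = 1.88144 K
T_new = 604 - 1.88144 = 602.1 K


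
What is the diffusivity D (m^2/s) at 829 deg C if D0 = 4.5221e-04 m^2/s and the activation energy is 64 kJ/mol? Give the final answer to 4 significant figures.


D = D0 * exp(-Qd / (R*T))
T = 1102.15 K
D = 4.5221e-04 * exp(-64e3 / (8.314 * 1102.15))
D = 4.188e-07 m^2/s


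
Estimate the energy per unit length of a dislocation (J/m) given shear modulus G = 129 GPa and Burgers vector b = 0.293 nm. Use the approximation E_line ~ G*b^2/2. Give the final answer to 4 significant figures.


E = G*b^2/2
b = 0.293 nm = 2.93e-10 m
G = 129 GPa = 1.29e+11 Pa
E = 0.5 * 1.29e+11 * (2.93e-10)^2
E = 5.537e-09 J/m


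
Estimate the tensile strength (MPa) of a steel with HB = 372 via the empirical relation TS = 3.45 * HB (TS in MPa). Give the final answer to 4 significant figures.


TS (MPa) = 3.45 * HB
TS = 3.45 * 372
TS = 1283 MPa


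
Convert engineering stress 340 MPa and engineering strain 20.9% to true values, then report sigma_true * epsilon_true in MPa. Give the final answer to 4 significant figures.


sigma_true = sigma_eng * (1 + epsilon_eng)
sigma_true = 340 * (1 + 0.209) = 411.06 MPa
epsilon_true = ln(1 + epsilon_eng)
epsilon_true = ln(1 + 0.209) = 0.189794
sigma_true * epsilon_true = 411.06 * 0.189794 = 78.02 MPa


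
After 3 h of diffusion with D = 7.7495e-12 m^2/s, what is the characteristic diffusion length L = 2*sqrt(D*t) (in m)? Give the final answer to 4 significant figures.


t = 3 hr = 10800 s
Diffusion length = 2*sqrt(D*t)
= 2*sqrt(7.7495e-12 * 10800)
= 5.786e-04 m


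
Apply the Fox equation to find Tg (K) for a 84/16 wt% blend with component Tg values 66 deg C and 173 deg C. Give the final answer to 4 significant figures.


1/Tg = w1/Tg1 + w2/Tg2 (in Kelvin)
Tg1 = 339.15 K, Tg2 = 446.15 K
1/Tg = 0.84/339.15 + 0.16/446.15
Tg = 352.7 K


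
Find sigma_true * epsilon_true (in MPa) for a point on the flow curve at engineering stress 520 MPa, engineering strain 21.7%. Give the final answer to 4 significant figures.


sigma_true = sigma_eng * (1 + epsilon_eng)
sigma_true = 520 * (1 + 0.217) = 632.84 MPa
epsilon_true = ln(1 + epsilon_eng)
epsilon_true = ln(1 + 0.217) = 0.196389
sigma_true * epsilon_true = 632.84 * 0.196389 = 124.3 MPa


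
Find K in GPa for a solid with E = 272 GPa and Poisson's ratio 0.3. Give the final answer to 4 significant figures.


K = E / (3*(1-2*nu))
K = 272 / (3*(1-2*0.3))
K = 226.7 GPa


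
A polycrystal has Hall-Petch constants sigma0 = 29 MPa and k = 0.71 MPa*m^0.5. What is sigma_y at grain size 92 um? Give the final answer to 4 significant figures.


sigma_y = sigma0 + k / sqrt(d)
d = 92 um = 9.2e-05 m
sigma_y = 29 + 0.71 / sqrt(9.2e-05)
sigma_y = 103 MPa
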